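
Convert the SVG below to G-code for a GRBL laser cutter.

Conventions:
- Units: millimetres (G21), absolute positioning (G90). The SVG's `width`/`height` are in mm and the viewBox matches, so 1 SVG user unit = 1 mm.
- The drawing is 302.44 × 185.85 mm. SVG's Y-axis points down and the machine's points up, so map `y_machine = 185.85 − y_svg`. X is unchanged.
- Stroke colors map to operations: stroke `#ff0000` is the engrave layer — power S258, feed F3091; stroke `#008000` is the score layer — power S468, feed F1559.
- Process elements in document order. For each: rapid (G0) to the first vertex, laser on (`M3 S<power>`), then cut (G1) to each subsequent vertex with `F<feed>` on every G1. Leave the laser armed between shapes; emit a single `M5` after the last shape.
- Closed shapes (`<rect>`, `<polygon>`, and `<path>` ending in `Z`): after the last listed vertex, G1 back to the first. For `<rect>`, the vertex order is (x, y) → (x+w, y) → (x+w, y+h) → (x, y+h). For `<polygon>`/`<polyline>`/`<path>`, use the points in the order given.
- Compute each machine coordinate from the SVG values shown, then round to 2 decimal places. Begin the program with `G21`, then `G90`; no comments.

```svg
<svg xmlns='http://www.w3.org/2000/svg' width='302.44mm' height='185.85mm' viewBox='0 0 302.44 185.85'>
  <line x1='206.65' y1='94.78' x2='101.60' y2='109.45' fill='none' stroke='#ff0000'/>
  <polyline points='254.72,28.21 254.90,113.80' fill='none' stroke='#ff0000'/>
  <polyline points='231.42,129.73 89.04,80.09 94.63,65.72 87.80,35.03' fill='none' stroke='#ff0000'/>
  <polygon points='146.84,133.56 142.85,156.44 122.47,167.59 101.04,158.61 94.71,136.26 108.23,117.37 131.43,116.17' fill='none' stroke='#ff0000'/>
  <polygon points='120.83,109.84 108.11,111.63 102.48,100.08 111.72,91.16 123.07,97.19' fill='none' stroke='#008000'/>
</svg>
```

1 u = 1 mm; y_m = 185.85 − y.

[1] `<line>` line segment, #ff0000→engrave S258 F3091: (206.65,91.07) → (101.60,76.40)

[2] `<polyline>` line segment, #ff0000→engrave S258 F3091: (254.72,157.64) → (254.90,72.05)

[3] `<polyline>` open polyline, #ff0000→engrave S258 F3091: (231.42,56.12) → (89.04,105.76) → (94.63,120.13) → (87.80,150.82)

[4] `<polygon>` regular polygon, #ff0000→engrave S258 F3091: (146.84,52.29) → (142.85,29.41) → (122.47,18.26) → (101.04,27.24) → (94.71,49.59) → (108.23,68.48) → (131.43,69.68) → (146.84,52.29) (closed)

[5] `<polygon>` regular polygon, #008000→score S468 F1559: (120.83,76.01) → (108.11,74.22) → (102.48,85.77) → (111.72,94.69) → (123.07,88.66) → (120.83,76.01) (closed)

G21
G90
G0 X206.65 Y91.07
M3 S258
G1 X101.60 Y76.40 F3091
G0 X254.72 Y157.64
M3 S258
G1 X254.90 Y72.05 F3091
G0 X231.42 Y56.12
M3 S258
G1 X89.04 Y105.76 F3091
G1 X94.63 Y120.13 F3091
G1 X87.80 Y150.82 F3091
G0 X146.84 Y52.29
M3 S258
G1 X142.85 Y29.41 F3091
G1 X122.47 Y18.26 F3091
G1 X101.04 Y27.24 F3091
G1 X94.71 Y49.59 F3091
G1 X108.23 Y68.48 F3091
G1 X131.43 Y69.68 F3091
G1 X146.84 Y52.29 F3091
G0 X120.83 Y76.01
M3 S468
G1 X108.11 Y74.22 F1559
G1 X102.48 Y85.77 F1559
G1 X111.72 Y94.69 F1559
G1 X123.07 Y88.66 F1559
G1 X120.83 Y76.01 F1559
M5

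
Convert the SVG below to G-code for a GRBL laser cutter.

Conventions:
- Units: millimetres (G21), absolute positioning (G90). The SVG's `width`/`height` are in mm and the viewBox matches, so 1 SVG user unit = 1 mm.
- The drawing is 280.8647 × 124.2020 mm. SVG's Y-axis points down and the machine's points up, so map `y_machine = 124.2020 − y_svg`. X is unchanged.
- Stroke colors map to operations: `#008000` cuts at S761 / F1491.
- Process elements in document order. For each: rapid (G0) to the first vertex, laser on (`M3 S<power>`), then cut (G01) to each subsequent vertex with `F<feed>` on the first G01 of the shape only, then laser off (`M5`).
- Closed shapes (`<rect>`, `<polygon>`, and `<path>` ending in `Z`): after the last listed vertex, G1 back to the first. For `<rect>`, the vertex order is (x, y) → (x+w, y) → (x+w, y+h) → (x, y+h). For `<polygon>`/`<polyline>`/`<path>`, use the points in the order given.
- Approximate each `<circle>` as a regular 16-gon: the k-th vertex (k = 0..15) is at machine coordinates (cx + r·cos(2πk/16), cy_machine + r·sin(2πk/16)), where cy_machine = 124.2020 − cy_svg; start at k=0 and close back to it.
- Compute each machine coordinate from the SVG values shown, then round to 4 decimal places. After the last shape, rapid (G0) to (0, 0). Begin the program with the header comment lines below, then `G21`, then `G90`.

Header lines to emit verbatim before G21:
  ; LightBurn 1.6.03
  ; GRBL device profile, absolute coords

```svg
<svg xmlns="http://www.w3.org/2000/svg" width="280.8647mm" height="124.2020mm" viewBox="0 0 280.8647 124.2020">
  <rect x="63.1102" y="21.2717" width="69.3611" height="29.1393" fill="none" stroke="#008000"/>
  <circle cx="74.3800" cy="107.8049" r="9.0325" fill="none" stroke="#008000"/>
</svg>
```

viewBox `0 0 280.8647 124.2020` with mm width/height → 1 unit = 1 mm. Flip: y_m = 124.2020 − y_svg.

**Shape 1** — `<rect>` rectangle, stroke `#008000` → cut (S761, F1491). Machine vertices: (63.1102,102.9303) → (132.4713,102.9303) → (132.4713,73.7910) → (63.1102,73.7910) → (63.1102,102.9303). Closed: final G1 returns to the first vertex.

**Shape 2** — `<circle>` circle, stroke `#008000` → cut (S761, F1491). Machine vertices: (83.4125,16.3971) → (82.7249,19.8537) → (80.7669,22.7840) → (77.8366,24.7420) → (74.3800,25.4296) → (70.9234,24.7420) → (67.9931,22.7840) → (66.0351,19.8537) → (65.3475,16.3971) → (66.0351,12.9405) → (67.9931,10.0102) → (70.9234,8.0522) → (74.3800,7.3646) → (77.8366,8.0522) → (80.7669,10.0102) → (82.7249,12.9405) → (83.4125,16.3971). Closed: final G1 returns to the first vertex.

; LightBurn 1.6.03
; GRBL device profile, absolute coords
G21
G90
G0 X63.1102 Y102.9303
M3 S761
G01 X132.4713 Y102.9303 F1491
G01 X132.4713 Y73.7910
G01 X63.1102 Y73.7910
G01 X63.1102 Y102.9303
M5
G0 X83.4125 Y16.3971
M3 S761
G01 X82.7249 Y19.8537 F1491
G01 X80.7669 Y22.7840
G01 X77.8366 Y24.7420
G01 X74.3800 Y25.4296
G01 X70.9234 Y24.7420
G01 X67.9931 Y22.7840
G01 X66.0351 Y19.8537
G01 X65.3475 Y16.3971
G01 X66.0351 Y12.9405
G01 X67.9931 Y10.0102
G01 X70.9234 Y8.0522
G01 X74.3800 Y7.3646
G01 X77.8366 Y8.0522
G01 X80.7669 Y10.0102
G01 X82.7249 Y12.9405
G01 X83.4125 Y16.3971
M5
G0 X0.0000 Y0.0000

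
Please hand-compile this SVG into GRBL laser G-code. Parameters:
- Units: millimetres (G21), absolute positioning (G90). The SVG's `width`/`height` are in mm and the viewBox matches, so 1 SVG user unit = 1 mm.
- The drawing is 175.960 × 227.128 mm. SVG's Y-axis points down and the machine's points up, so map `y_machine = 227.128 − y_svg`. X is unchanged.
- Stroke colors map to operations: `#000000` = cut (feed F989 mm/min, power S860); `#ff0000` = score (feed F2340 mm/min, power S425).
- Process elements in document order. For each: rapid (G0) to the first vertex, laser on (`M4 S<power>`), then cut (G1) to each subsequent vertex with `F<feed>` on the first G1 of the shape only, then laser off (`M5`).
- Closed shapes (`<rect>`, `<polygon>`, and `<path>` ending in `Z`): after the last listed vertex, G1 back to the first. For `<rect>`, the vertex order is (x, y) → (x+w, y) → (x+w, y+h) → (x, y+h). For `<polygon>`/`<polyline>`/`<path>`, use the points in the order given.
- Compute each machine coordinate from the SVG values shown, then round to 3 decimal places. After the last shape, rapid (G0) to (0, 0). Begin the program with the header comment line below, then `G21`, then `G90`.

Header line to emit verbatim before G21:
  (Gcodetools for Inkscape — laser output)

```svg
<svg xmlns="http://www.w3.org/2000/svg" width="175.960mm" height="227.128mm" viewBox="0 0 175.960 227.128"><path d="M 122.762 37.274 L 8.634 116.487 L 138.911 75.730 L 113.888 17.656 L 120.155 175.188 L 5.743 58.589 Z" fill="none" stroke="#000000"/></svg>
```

viewBox `0 0 175.960 227.128` with mm width/height → 1 unit = 1 mm. Flip: y_m = 227.128 − y_svg.

**Shape 1** — `<path>` closed polygon, stroke `#000000` → cut (S860, F989). Machine vertices: (122.762,189.854) → (8.634,110.641) → (138.911,151.398) → (113.888,209.472) → (120.155,51.940) → (5.743,168.539) → (122.762,189.854). Closed: final G1 returns to the first vertex.

(Gcodetools for Inkscape — laser output)
G21
G90
G0 X122.762 Y189.854
M4 S860
G1 X8.634 Y110.641 F989
G1 X138.911 Y151.398
G1 X113.888 Y209.472
G1 X120.155 Y51.940
G1 X5.743 Y168.539
G1 X122.762 Y189.854
M5
G0 X0.000 Y0.000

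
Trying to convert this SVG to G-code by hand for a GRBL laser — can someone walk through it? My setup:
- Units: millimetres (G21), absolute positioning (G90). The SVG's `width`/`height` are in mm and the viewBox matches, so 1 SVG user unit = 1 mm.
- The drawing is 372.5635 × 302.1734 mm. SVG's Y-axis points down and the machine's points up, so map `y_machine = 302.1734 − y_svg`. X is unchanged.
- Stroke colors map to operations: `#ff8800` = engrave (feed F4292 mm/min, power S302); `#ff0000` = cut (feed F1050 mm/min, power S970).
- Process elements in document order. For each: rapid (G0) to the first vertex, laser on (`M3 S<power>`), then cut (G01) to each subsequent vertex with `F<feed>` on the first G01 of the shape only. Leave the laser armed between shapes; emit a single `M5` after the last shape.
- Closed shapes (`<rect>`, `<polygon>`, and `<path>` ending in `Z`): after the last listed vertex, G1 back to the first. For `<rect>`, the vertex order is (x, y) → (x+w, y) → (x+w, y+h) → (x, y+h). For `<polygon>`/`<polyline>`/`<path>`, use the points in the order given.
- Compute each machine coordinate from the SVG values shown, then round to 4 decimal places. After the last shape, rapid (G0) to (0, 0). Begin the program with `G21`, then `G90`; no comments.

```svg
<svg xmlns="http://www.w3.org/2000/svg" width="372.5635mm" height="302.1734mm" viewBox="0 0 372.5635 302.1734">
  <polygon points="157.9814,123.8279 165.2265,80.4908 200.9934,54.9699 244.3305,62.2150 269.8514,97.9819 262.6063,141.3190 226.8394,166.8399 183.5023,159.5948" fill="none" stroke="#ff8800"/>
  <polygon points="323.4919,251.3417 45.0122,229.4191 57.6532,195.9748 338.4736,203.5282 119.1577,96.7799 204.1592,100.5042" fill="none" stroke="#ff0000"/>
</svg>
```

Since the viewBox matches the mm dimensions, user units are millimetres directly. The only transform is the Y-flip y_m = 302.1734 − y_svg.

Shape 1 is a regular polygon drawn with `<polygon>`. Its stroke #ff8800 means engrave at S302, F4292. After flipping Y the toolpath is (157.9814,178.3455) → (165.2265,221.6826) → (200.9934,247.2035) → (244.3305,239.9584) → (269.8514,204.1915) → (262.6063,160.8544) → (226.8394,135.3335) → (183.5023,142.5786) → (157.9814,178.3455), returning to the start.

Shape 2 is a closed polygon drawn with `<polygon>`. Its stroke #ff0000 means cut at S970, F1050. After flipping Y the toolpath is (323.4919,50.8317) → (45.0122,72.7543) → (57.6532,106.1986) → (338.4736,98.6452) → (119.1577,205.3935) → (204.1592,201.6692) → (323.4919,50.8317), returning to the start.

G21
G90
G0 X157.9814 Y178.3455
M3 S302
G01 X165.2265 Y221.6826 F4292
G01 X200.9934 Y247.2035
G01 X244.3305 Y239.9584
G01 X269.8514 Y204.1915
G01 X262.6063 Y160.8544
G01 X226.8394 Y135.3335
G01 X183.5023 Y142.5786
G01 X157.9814 Y178.3455
G0 X323.4919 Y50.8317
M3 S970
G01 X45.0122 Y72.7543 F1050
G01 X57.6532 Y106.1986
G01 X338.4736 Y98.6452
G01 X119.1577 Y205.3935
G01 X204.1592 Y201.6692
G01 X323.4919 Y50.8317
M5
G0 X0.0000 Y0.0000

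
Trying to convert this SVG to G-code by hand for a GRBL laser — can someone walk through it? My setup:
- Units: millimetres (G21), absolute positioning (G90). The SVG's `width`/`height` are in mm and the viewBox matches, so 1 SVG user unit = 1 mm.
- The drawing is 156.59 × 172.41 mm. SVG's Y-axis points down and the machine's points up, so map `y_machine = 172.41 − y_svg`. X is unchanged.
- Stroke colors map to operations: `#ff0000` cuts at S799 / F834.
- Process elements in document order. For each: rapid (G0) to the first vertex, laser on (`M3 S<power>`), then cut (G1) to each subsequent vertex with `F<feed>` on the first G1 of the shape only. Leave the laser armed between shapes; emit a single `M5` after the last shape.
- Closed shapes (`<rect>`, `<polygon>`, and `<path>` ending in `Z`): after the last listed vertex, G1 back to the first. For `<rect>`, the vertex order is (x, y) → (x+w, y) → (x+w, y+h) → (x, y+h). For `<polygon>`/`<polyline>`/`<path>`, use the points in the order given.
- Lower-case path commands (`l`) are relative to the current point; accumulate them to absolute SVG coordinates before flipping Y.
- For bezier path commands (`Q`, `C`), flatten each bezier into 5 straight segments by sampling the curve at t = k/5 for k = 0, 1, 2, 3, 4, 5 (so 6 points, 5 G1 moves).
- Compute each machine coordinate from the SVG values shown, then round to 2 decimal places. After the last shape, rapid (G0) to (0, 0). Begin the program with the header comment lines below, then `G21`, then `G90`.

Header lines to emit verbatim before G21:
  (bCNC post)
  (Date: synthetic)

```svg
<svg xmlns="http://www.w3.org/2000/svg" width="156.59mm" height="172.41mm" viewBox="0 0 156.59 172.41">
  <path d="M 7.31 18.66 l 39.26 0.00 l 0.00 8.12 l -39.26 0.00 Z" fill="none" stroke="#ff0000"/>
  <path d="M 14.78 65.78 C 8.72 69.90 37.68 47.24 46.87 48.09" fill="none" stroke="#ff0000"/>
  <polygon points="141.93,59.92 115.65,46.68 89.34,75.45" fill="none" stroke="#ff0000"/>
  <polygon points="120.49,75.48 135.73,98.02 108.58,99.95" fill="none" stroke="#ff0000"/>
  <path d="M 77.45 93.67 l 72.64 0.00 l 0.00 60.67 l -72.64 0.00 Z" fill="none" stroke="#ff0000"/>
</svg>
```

(bCNC post)
(Date: synthetic)
G21
G90
G0 X7.31 Y153.75
M3 S799
G1 X46.57 Y153.75 F834
G1 X46.57 Y145.63
G1 X7.31 Y145.63
G1 X7.31 Y153.75
G0 X14.78 Y106.63
M3 S799
G1 X14.91 Y106.97 F834
G1 X20.81 Y111.32
G1 X29.86 Y117.27
G1 X39.42 Y122.41
G1 X46.87 Y124.32
G0 X141.93 Y112.49
M3 S799
G1 X115.65 Y125.73 F834
G1 X89.34 Y96.96
G1 X141.93 Y112.49
G0 X120.49 Y96.93
M3 S799
G1 X135.73 Y74.39 F834
G1 X108.58 Y72.46
G1 X120.49 Y96.93
G0 X77.45 Y78.74
M3 S799
G1 X150.09 Y78.74 F834
G1 X150.09 Y18.07
G1 X77.45 Y18.07
G1 X77.45 Y78.74
M5
G0 X0.00 Y0.00

1 u = 1 mm; y_m = 172.41 − y.

[1] `<path>` rectangle, #ff0000→cut S799 F834: (7.31,153.75) → (46.57,153.75) → (46.57,145.63) → (7.31,145.63) → (7.31,153.75) (closed)

[2] `<path>` cubic bezier, #ff0000→cut S799 F834: (14.78,106.63) → (14.91,106.97) → (20.81,111.32) → (29.86,117.27) → (39.42,122.41) → (46.87,124.32)

[3] `<polygon>` closed polygon, #ff0000→cut S799 F834: (141.93,112.49) → (115.65,125.73) → (89.34,96.96) → (141.93,112.49) (closed)

[4] `<polygon>` regular polygon, #ff0000→cut S799 F834: (120.49,96.93) → (135.73,74.39) → (108.58,72.46) → (120.49,96.93) (closed)

[5] `<path>` rectangle, #ff0000→cut S799 F834: (77.45,78.74) → (150.09,78.74) → (150.09,18.07) → (77.45,18.07) → (77.45,78.74) (closed)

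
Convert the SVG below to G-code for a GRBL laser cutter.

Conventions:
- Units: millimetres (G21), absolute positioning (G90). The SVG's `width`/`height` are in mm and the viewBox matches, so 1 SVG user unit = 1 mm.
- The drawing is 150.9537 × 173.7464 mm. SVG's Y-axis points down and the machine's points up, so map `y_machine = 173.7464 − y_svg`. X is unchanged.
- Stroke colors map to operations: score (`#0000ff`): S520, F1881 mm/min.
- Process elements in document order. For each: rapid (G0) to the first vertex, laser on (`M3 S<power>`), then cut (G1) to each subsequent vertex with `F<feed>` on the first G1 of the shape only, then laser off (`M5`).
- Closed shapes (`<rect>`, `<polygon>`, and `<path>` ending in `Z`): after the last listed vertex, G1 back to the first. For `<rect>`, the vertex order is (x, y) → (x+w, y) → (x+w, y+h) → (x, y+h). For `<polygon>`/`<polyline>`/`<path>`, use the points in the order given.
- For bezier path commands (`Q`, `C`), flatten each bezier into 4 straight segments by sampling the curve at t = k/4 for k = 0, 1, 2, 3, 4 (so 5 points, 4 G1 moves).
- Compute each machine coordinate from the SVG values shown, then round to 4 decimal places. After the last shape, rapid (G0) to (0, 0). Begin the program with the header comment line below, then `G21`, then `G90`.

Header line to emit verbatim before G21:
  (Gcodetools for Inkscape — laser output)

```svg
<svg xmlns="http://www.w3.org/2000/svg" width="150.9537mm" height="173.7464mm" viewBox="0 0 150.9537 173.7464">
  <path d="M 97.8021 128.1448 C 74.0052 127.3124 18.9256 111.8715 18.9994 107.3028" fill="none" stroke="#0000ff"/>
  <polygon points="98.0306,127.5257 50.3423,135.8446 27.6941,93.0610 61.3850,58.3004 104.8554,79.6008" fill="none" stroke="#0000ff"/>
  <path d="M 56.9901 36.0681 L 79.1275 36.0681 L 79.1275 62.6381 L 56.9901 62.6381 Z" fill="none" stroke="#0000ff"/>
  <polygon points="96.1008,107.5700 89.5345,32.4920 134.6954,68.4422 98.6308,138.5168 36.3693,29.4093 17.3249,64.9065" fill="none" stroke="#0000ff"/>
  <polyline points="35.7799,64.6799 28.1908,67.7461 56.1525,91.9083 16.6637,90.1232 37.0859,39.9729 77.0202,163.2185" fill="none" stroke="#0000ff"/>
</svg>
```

(Gcodetools for Inkscape — laser output)
G21
G90
G0 X97.8021 Y45.6016
M3 S520
G1 X75.4395 Y48.5669 F1881
G1 X49.4492 Y54.6215
G1 X27.9347 Y61.3767
G1 X18.9994 Y66.4436
M5
G0 X98.0306 Y46.2207
M3 S520
G1 X50.3423 Y37.9018 F1881
G1 X27.6941 Y80.6854
G1 X61.3850 Y115.4460
G1 X104.8554 Y94.1456
G1 X98.0306 Y46.2207
M5
G0 X56.9901 Y137.6783
M3 S520
G1 X79.1275 Y137.6783 F1881
G1 X79.1275 Y111.1083
G1 X56.9901 Y111.1083
G1 X56.9901 Y137.6783
M5
G0 X96.1008 Y66.1764
M3 S520
G1 X89.5345 Y141.2544 F1881
G1 X134.6954 Y105.3042
G1 X98.6308 Y35.2296
G1 X36.3693 Y144.3371
G1 X17.3249 Y108.8399
G1 X96.1008 Y66.1764
M5
G0 X35.7799 Y109.0665
M3 S520
G1 X28.1908 Y106.0003 F1881
G1 X56.1525 Y81.8381
G1 X16.6637 Y83.6232
G1 X37.0859 Y133.7735
G1 X77.0202 Y10.5279
M5
G0 X0.0000 Y0.0000

Since the viewBox matches the mm dimensions, user units are millimetres directly. The only transform is the Y-flip y_m = 173.7464 − y_svg.

Shape 1 is a cubic bezier drawn with `<path>`. Its stroke #0000ff means score at S520, F1881. After flipping Y the toolpath is (97.8021,45.6016) → (75.4395,48.5669) → (49.4492,54.6215) → (27.9347,61.3767) → (18.9994,66.4436).

Shape 2 is a regular polygon drawn with `<polygon>`. Its stroke #0000ff means score at S520, F1881. After flipping Y the toolpath is (98.0306,46.2207) → (50.3423,37.9018) → (27.6941,80.6854) → (61.3850,115.4460) → (104.8554,94.1456) → (98.0306,46.2207), returning to the start.

Shape 3 is a rectangle drawn with `<path>`. Its stroke #0000ff means score at S520, F1881. After flipping Y the toolpath is (56.9901,137.6783) → (79.1275,137.6783) → (79.1275,111.1083) → (56.9901,111.1083) → (56.9901,137.6783), returning to the start.

Shape 4 is a closed polygon drawn with `<polygon>`. Its stroke #0000ff means score at S520, F1881. After flipping Y the toolpath is (96.1008,66.1764) → (89.5345,141.2544) → (134.6954,105.3042) → (98.6308,35.2296) → (36.3693,144.3371) → (17.3249,108.8399) → (96.1008,66.1764), returning to the start.

Shape 5 is a open polyline drawn with `<polyline>`. Its stroke #0000ff means score at S520, F1881. After flipping Y the toolpath is (35.7799,109.0665) → (28.1908,106.0003) → (56.1525,81.8381) → (16.6637,83.6232) → (37.0859,133.7735) → (77.0202,10.5279).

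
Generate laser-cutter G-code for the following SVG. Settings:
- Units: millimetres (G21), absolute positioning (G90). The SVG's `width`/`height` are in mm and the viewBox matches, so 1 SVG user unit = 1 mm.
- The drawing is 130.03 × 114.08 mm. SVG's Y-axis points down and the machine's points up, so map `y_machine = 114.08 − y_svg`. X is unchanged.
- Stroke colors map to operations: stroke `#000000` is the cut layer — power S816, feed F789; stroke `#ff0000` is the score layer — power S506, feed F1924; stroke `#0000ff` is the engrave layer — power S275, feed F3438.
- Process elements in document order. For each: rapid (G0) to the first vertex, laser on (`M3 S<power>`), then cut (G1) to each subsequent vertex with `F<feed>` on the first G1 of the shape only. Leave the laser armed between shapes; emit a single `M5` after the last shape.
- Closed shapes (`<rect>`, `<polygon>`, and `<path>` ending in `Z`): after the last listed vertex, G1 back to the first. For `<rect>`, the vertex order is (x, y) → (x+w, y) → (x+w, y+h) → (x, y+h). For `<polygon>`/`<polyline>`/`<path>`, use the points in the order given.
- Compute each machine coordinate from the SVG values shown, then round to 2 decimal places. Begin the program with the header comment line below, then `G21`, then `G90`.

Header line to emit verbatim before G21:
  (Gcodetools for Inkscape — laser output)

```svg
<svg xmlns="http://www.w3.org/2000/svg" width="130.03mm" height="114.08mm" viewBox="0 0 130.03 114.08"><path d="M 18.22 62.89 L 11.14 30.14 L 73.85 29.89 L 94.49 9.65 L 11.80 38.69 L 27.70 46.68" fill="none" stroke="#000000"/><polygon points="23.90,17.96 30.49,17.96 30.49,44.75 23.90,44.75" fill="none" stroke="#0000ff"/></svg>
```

Since the viewBox matches the mm dimensions, user units are millimetres directly. The only transform is the Y-flip y_m = 114.08 − y_svg.

Shape 1 is a open polyline drawn with `<path>`. Its stroke #000000 means cut at S816, F789. After flipping Y the toolpath is (18.22,51.19) → (11.14,83.94) → (73.85,84.19) → (94.49,104.43) → (11.80,75.39) → (27.70,67.40).

Shape 2 is a rectangle drawn with `<polygon>`. Its stroke #0000ff means engrave at S275, F3438. After flipping Y the toolpath is (23.90,96.12) → (30.49,96.12) → (30.49,69.33) → (23.90,69.33) → (23.90,96.12), returning to the start.

(Gcodetools for Inkscape — laser output)
G21
G90
G0 X18.22 Y51.19
M3 S816
G1 X11.14 Y83.94 F789
G1 X73.85 Y84.19
G1 X94.49 Y104.43
G1 X11.80 Y75.39
G1 X27.70 Y67.40
G0 X23.90 Y96.12
M3 S275
G1 X30.49 Y96.12 F3438
G1 X30.49 Y69.33
G1 X23.90 Y69.33
G1 X23.90 Y96.12
M5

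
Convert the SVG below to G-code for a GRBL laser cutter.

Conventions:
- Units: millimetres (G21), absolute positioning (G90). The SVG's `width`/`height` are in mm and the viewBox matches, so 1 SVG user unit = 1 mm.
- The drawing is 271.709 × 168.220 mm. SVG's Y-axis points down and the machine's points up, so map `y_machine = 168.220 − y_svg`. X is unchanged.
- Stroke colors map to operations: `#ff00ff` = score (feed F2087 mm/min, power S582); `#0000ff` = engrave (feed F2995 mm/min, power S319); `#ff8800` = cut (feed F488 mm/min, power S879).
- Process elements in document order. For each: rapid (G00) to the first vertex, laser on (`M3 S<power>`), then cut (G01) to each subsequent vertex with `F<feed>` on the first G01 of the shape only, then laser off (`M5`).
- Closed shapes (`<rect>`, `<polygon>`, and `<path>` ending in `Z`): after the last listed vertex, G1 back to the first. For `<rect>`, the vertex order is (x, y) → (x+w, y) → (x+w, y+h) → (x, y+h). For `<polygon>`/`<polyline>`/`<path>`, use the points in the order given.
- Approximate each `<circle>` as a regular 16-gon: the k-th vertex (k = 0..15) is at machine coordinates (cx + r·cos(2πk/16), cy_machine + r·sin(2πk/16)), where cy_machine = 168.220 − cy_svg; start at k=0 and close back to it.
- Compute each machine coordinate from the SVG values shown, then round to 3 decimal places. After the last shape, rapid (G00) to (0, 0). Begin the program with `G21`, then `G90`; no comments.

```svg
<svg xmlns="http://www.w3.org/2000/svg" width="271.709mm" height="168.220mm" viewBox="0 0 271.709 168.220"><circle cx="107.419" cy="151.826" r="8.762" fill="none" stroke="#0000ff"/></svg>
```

Since the viewBox matches the mm dimensions, user units are millimetres directly. The only transform is the Y-flip y_m = 168.220 − y_svg.

Shape 1 is a circle drawn with `<circle>`. Its stroke #0000ff means engrave at S319, F2995. After flipping Y the toolpath is (116.181,16.394) → (115.514,19.747) → (113.615,22.590) → (110.772,24.489) → (107.419,25.156) → (104.066,24.489) → (101.223,22.590) → (99.324,19.747) → (98.657,16.394) → (99.324,13.041) → (101.223,10.198) → (104.066,8.299) → (107.419,7.632) → (110.772,8.299) → (113.615,10.198) → (115.514,13.041) → (116.181,16.394), returning to the start.

G21
G90
G00 X116.181 Y16.394
M3 S319
G01 X115.514 Y19.747 F2995
G01 X113.615 Y22.590
G01 X110.772 Y24.489
G01 X107.419 Y25.156
G01 X104.066 Y24.489
G01 X101.223 Y22.590
G01 X99.324 Y19.747
G01 X98.657 Y16.394
G01 X99.324 Y13.041
G01 X101.223 Y10.198
G01 X104.066 Y8.299
G01 X107.419 Y7.632
G01 X110.772 Y8.299
G01 X113.615 Y10.198
G01 X115.514 Y13.041
G01 X116.181 Y16.394
M5
G00 X0.000 Y0.000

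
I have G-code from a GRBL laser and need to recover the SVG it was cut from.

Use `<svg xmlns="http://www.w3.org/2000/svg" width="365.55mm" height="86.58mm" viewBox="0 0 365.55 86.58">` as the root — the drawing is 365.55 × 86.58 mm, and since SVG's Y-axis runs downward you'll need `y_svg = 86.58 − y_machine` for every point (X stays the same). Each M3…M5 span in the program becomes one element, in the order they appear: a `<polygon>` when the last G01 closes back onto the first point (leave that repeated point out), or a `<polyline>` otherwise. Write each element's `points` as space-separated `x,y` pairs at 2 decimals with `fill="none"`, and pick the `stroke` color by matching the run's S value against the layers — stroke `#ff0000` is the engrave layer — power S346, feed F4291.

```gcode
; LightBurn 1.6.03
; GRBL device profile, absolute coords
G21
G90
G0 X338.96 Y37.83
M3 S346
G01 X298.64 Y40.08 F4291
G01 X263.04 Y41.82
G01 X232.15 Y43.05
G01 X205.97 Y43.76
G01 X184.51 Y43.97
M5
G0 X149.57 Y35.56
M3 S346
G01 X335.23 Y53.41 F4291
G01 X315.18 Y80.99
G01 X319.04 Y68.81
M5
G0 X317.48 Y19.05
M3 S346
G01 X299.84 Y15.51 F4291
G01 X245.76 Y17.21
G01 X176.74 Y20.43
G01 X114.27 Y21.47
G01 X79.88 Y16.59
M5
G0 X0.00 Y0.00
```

Machine Y-up, SVG Y-down with viewBox height 86.58, so y_svg = 86.58 − y_machine; X carries over. Every run uses S346, so all elements get stroke `#ff0000` (engrave).

Run 1: The run is open, so emit a `<polyline>` with points (Y-flipped): 338.96,48.75 298.64,46.50 263.04,44.76 232.15,43.53 205.97,42.82 184.51,42.61.

Run 2: The run is open, so emit a `<polyline>` with points (Y-flipped): 149.57,51.02 335.23,33.17 315.18,5.59 319.04,17.77.

Run 3: The run is open, so emit a `<polyline>` with points (Y-flipped): 317.48,67.53 299.84,71.07 245.76,69.37 176.74,66.15 114.27,65.11 79.88,69.99.

<svg xmlns="http://www.w3.org/2000/svg" width="365.55mm" height="86.58mm" viewBox="0 0 365.55 86.58">
  <polyline points="338.96,48.75 298.64,46.50 263.04,44.76 232.15,43.53 205.97,42.82 184.51,42.61" fill="none" stroke="#ff0000"/>
  <polyline points="149.57,51.02 335.23,33.17 315.18,5.59 319.04,17.77" fill="none" stroke="#ff0000"/>
  <polyline points="317.48,67.53 299.84,71.07 245.76,69.37 176.74,66.15 114.27,65.11 79.88,69.99" fill="none" stroke="#ff0000"/>
</svg>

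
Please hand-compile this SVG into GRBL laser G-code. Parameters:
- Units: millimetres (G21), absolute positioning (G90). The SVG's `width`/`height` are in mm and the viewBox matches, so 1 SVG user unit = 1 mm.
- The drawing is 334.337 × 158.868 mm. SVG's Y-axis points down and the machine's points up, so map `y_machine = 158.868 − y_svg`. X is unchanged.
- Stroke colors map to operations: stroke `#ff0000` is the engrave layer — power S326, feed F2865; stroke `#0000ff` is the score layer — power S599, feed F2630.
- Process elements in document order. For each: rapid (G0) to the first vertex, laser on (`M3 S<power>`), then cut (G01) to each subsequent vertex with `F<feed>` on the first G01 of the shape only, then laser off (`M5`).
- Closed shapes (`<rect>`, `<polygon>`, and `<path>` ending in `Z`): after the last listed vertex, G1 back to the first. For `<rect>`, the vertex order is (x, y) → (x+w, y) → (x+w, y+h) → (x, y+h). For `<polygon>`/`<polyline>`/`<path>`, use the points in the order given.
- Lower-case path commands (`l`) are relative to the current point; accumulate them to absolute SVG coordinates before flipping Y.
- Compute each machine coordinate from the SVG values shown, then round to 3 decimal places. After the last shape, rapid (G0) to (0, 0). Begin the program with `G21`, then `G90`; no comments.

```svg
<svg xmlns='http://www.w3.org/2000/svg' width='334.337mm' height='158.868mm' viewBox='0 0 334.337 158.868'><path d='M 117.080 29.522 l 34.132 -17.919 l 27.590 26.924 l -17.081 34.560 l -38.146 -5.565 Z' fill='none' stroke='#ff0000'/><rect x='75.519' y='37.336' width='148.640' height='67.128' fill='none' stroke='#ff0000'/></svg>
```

G21
G90
G0 X117.080 Y129.346
M3 S326
G01 X151.212 Y147.265 F2865
G01 X178.802 Y120.341
G01 X161.721 Y85.781
G01 X123.575 Y91.346
G01 X117.080 Y129.346
M5
G0 X75.519 Y121.532
M3 S326
G01 X224.159 Y121.532 F2865
G01 X224.159 Y54.404
G01 X75.519 Y54.404
G01 X75.519 Y121.532
M5
G0 X0.000 Y0.000

Since the viewBox matches the mm dimensions, user units are millimetres directly. The only transform is the Y-flip y_m = 158.868 − y_svg.

Shape 1 is a regular polygon drawn with `<path>`. Its stroke #ff0000 means engrave at S326, F2865. After flipping Y the toolpath is (117.080,129.346) → (151.212,147.265) → (178.802,120.341) → (161.721,85.781) → (123.575,91.346) → (117.080,129.346), returning to the start.

Shape 2 is a rectangle drawn with `<rect>`. Its stroke #ff0000 means engrave at S326, F2865. After flipping Y the toolpath is (75.519,121.532) → (224.159,121.532) → (224.159,54.404) → (75.519,54.404) → (75.519,121.532), returning to the start.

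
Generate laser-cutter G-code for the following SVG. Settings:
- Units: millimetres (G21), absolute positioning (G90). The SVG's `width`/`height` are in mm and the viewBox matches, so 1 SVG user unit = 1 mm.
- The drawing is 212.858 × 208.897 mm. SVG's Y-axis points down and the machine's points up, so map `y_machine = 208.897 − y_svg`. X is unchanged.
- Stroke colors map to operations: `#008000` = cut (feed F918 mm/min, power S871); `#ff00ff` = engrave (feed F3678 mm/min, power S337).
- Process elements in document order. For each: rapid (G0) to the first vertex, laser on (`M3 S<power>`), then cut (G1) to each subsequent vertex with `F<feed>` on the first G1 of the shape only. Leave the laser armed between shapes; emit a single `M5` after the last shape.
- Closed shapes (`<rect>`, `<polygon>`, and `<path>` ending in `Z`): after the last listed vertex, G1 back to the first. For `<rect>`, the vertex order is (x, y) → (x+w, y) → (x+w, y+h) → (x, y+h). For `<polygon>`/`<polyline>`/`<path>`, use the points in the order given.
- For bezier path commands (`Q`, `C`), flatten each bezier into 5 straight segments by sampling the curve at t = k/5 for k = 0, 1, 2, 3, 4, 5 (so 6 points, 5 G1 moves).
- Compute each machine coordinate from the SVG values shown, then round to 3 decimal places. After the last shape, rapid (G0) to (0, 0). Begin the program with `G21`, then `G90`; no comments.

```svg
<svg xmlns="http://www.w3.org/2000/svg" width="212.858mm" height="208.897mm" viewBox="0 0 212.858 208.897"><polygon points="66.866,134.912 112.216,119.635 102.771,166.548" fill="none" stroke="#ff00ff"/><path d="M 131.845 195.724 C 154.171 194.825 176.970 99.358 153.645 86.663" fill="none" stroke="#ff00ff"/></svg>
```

1 u = 1 mm; y_m = 208.897 − y.

[1] `<polygon>` regular polygon, #ff00ff→engrave S337 F3678: (66.866,73.985) → (112.216,89.262) → (102.771,42.349) → (66.866,73.985) (closed)

[2] `<path>` cubic bezier, #ff00ff→engrave S337 F3678: (131.845,13.173) → (144.925,23.642) → (155.881,48.295) → (162.478,78.619) → (162.478,106.103) → (153.645,122.234)

G21
G90
G0 X66.866 Y73.985
M3 S337
G1 X112.216 Y89.262 F3678
G1 X102.771 Y42.349
G1 X66.866 Y73.985
G0 X131.845 Y13.173
M3 S337
G1 X144.925 Y23.642 F3678
G1 X155.881 Y48.295
G1 X162.478 Y78.619
G1 X162.478 Y106.103
G1 X153.645 Y122.234
M5
G0 X0.000 Y0.000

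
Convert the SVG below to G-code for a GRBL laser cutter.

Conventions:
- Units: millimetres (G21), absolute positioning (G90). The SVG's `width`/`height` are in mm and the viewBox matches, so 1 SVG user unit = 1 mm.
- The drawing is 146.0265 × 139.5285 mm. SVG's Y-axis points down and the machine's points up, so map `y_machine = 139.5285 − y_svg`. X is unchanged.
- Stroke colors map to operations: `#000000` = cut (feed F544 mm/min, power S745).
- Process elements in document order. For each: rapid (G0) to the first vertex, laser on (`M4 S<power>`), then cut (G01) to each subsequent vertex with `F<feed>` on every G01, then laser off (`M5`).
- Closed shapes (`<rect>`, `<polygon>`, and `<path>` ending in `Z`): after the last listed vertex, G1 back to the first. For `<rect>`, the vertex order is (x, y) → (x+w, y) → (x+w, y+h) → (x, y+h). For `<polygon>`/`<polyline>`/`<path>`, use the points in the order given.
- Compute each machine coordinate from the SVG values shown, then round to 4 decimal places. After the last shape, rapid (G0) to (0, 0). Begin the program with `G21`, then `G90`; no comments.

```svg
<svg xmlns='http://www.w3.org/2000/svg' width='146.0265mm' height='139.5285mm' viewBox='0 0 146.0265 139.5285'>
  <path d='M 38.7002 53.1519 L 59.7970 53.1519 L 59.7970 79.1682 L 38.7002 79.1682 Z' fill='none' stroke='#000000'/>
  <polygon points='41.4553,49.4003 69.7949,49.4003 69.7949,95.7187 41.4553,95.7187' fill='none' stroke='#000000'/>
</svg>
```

G21
G90
G0 X38.7002 Y86.3766
M4 S745
G01 X59.7970 Y86.3766 F544
G01 X59.7970 Y60.3603 F544
G01 X38.7002 Y60.3603 F544
G01 X38.7002 Y86.3766 F544
M5
G0 X41.4553 Y90.1282
M4 S745
G01 X69.7949 Y90.1282 F544
G01 X69.7949 Y43.8098 F544
G01 X41.4553 Y43.8098 F544
G01 X41.4553 Y90.1282 F544
M5
G0 X0.0000 Y0.0000

1 u = 1 mm; y_m = 139.5285 − y.

[1] `<path>` rectangle, #000000→cut S745 F544: (38.7002,86.3766) → (59.7970,86.3766) → (59.7970,60.3603) → (38.7002,60.3603) → (38.7002,86.3766) (closed)

[2] `<polygon>` rectangle, #000000→cut S745 F544: (41.4553,90.1282) → (69.7949,90.1282) → (69.7949,43.8098) → (41.4553,43.8098) → (41.4553,90.1282) (closed)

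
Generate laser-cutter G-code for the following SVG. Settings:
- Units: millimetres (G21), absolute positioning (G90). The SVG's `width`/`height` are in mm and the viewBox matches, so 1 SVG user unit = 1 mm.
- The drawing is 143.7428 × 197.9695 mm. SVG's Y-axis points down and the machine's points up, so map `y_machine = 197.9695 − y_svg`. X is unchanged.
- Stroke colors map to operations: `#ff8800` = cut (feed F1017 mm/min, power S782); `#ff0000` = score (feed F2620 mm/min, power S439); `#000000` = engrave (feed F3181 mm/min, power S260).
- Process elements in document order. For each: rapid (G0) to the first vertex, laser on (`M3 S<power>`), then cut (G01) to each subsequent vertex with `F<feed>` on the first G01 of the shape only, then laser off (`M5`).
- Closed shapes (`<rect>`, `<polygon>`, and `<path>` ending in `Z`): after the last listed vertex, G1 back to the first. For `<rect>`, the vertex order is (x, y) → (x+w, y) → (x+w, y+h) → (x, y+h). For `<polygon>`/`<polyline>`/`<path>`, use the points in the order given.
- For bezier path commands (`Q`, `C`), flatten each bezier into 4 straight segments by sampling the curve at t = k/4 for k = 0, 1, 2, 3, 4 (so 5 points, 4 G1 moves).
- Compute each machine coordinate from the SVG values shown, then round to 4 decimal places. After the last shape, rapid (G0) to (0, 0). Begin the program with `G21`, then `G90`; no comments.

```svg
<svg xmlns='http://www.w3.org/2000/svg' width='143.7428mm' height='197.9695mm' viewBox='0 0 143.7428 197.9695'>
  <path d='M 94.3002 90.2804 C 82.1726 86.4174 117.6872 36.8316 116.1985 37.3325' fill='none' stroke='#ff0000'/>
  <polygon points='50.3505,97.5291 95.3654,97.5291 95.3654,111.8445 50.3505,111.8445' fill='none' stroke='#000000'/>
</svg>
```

G21
G90
G0 X94.3002 Y107.6891
M3 S439
G01 X92.8148 Y117.6624 F2620
G01 X101.2598 Y135.7995
G01 X111.6995 Y153.1184
G01 X116.1985 Y160.6370
M5
G0 X50.3505 Y100.4404
M3 S260
G01 X95.3654 Y100.4404 F3181
G01 X95.3654 Y86.1250
G01 X50.3505 Y86.1250
G01 X50.3505 Y100.4404
M5
G0 X0.0000 Y0.0000

1 u = 1 mm; y_m = 197.9695 − y.

[1] `<path>` cubic bezier, #ff0000→score S439 F2620: (94.3002,107.6891) → (92.8148,117.6624) → (101.2598,135.7995) → (111.6995,153.1184) → (116.1985,160.6370)

[2] `<polygon>` rectangle, #000000→engrave S260 F3181: (50.3505,100.4404) → (95.3654,100.4404) → (95.3654,86.1250) → (50.3505,86.1250) → (50.3505,100.4404) (closed)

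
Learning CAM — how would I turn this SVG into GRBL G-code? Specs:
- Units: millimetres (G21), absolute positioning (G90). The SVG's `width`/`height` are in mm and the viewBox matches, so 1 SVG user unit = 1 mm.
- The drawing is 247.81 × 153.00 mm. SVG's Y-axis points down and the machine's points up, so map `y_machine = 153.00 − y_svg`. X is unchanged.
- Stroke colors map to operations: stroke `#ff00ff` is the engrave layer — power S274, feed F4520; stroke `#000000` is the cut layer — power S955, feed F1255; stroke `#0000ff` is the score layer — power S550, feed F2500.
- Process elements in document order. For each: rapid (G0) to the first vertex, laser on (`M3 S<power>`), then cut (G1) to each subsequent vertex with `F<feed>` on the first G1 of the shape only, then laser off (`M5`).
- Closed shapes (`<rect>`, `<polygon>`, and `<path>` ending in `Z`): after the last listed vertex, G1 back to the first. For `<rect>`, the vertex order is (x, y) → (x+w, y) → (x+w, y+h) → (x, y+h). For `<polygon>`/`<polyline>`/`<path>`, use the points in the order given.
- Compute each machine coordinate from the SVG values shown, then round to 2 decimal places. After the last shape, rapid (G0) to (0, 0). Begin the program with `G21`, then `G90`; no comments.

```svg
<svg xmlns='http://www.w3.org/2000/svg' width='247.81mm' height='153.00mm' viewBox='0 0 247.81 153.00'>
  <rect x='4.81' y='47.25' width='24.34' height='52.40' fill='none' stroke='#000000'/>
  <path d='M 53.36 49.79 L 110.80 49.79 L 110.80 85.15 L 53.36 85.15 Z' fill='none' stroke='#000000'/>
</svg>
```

G21
G90
G0 X4.81 Y105.75
M3 S955
G1 X29.15 Y105.75 F1255
G1 X29.15 Y53.35
G1 X4.81 Y53.35
G1 X4.81 Y105.75
M5
G0 X53.36 Y103.21
M3 S955
G1 X110.80 Y103.21 F1255
G1 X110.80 Y67.85
G1 X53.36 Y67.85
G1 X53.36 Y103.21
M5
G0 X0.00 Y0.00

Since the viewBox matches the mm dimensions, user units are millimetres directly. The only transform is the Y-flip y_m = 153.00 − y_svg.

Shape 1 is a rectangle drawn with `<rect>`. Its stroke #000000 means cut at S955, F1255. After flipping Y the toolpath is (4.81,105.75) → (29.15,105.75) → (29.15,53.35) → (4.81,53.35) → (4.81,105.75), returning to the start.

Shape 2 is a rectangle drawn with `<path>`. Its stroke #000000 means cut at S955, F1255. After flipping Y the toolpath is (53.36,103.21) → (110.80,103.21) → (110.80,67.85) → (53.36,67.85) → (53.36,103.21), returning to the start.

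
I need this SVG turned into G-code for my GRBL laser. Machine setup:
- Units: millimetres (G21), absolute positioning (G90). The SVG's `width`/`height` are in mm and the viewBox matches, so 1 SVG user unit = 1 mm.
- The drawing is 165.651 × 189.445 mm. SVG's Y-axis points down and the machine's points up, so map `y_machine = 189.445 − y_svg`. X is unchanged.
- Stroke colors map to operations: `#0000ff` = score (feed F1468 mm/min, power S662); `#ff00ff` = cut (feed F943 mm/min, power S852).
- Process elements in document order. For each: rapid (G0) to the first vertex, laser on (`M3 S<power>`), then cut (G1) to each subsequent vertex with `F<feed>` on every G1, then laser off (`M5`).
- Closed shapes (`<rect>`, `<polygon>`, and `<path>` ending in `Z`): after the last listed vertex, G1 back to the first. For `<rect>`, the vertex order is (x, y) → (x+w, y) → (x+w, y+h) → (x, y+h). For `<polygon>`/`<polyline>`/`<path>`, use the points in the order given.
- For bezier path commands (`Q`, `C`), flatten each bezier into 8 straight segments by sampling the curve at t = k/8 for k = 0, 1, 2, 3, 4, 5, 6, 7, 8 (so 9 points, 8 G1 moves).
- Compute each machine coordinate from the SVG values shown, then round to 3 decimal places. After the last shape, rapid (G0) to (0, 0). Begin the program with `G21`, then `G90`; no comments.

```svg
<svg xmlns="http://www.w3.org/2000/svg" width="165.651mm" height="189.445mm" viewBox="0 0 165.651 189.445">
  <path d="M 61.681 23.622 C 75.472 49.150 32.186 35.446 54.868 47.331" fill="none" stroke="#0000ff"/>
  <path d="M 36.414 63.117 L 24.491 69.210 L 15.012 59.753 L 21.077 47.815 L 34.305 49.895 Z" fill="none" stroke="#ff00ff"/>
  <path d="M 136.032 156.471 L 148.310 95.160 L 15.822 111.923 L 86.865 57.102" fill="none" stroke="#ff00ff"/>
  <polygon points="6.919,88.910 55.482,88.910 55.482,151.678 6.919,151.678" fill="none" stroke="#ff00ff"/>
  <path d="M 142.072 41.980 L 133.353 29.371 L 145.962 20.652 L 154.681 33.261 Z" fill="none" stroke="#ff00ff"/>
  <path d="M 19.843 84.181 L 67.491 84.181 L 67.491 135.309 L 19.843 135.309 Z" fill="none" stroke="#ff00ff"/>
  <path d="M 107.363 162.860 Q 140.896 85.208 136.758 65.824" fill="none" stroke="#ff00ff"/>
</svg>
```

G21
G90
G0 X61.681 Y165.823
M3 S662
G1 X64.417 Y157.962 F1468
G1 X63.245 Y153.020 F1468
G1 X59.605 Y150.237 F1468
G1 X54.940 Y148.852 F1468
G1 X50.692 Y148.108 F1468
G1 X48.303 Y147.243 F1468
G1 X49.214 Y145.498 F1468
G1 X54.868 Y142.114 F1468
M5
G0 X36.414 Y126.328
M3 S852
G1 X24.491 Y120.235 F943
G1 X15.012 Y129.692 F943
G1 X21.077 Y141.630 F943
G1 X34.305 Y139.550 F943
G1 X36.414 Y126.328 F943
M5
G0 X136.032 Y32.974
M3 S852
G1 X148.310 Y94.285 F943
G1 X15.822 Y77.522 F943
G1 X86.865 Y132.343 F943
M5
G0 X6.919 Y100.535
M3 S852
G1 X55.482 Y100.535 F943
G1 X55.482 Y37.767 F943
G1 X6.919 Y37.767 F943
G1 X6.919 Y100.535 F943
M5
G0 X142.072 Y147.465
M3 S852
G1 X133.353 Y160.074 F943
G1 X145.962 Y168.793 F943
G1 X154.681 Y156.184 F943
G1 X142.072 Y147.465 F943
M5
G0 X19.843 Y105.264
M3 S852
G1 X67.491 Y105.264 F943
G1 X67.491 Y54.136 F943
G1 X19.843 Y54.136 F943
G1 X19.843 Y105.264 F943
M5
G0 X107.363 Y26.585
M3 S852
G1 X115.158 Y45.088 F943
G1 X121.775 Y61.769 F943
G1 X127.215 Y76.630 F943
G1 X131.478 Y89.670 F943
G1 X134.564 Y100.889 F943
G1 X136.473 Y110.287 F943
G1 X137.204 Y117.865 F943
G1 X136.758 Y123.621 F943
M5
G0 X0.000 Y0.000

Since the viewBox matches the mm dimensions, user units are millimetres directly. The only transform is the Y-flip y_m = 189.445 − y_svg.

Shape 1 is a cubic bezier drawn with `<path>`. Its stroke #0000ff means score at S662, F1468. After flipping Y the toolpath is (61.681,165.823) → (64.417,157.962) → (63.245,153.020) → (59.605,150.237) → (54.940,148.852) → (50.692,148.108) → (48.303,147.243) → (49.214,145.498) → (54.868,142.114).

Shape 2 is a regular polygon drawn with `<path>`. Its stroke #ff00ff means cut at S852, F943. After flipping Y the toolpath is (36.414,126.328) → (24.491,120.235) → (15.012,129.692) → (21.077,141.630) → (34.305,139.550) → (36.414,126.328), returning to the start.

Shape 3 is a open polyline drawn with `<path>`. Its stroke #ff00ff means cut at S852, F943. After flipping Y the toolpath is (136.032,32.974) → (148.310,94.285) → (15.822,77.522) → (86.865,132.343).

Shape 4 is a rectangle drawn with `<polygon>`. Its stroke #ff00ff means cut at S852, F943. After flipping Y the toolpath is (6.919,100.535) → (55.482,100.535) → (55.482,37.767) → (6.919,37.767) → (6.919,100.535), returning to the start.

Shape 5 is a regular polygon drawn with `<path>`. Its stroke #ff00ff means cut at S852, F943. After flipping Y the toolpath is (142.072,147.465) → (133.353,160.074) → (145.962,168.793) → (154.681,156.184) → (142.072,147.465), returning to the start.

Shape 6 is a rectangle drawn with `<path>`. Its stroke #ff00ff means cut at S852, F943. After flipping Y the toolpath is (19.843,105.264) → (67.491,105.264) → (67.491,54.136) → (19.843,54.136) → (19.843,105.264), returning to the start.

Shape 7 is a quadratic bezier drawn with `<path>`. Its stroke #ff00ff means cut at S852, F943. After flipping Y the toolpath is (107.363,26.585) → (115.158,45.088) → (121.775,61.769) → (127.215,76.630) → (131.478,89.670) → (134.564,100.889) → (136.473,110.287) → (137.204,117.865) → (136.758,123.621).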